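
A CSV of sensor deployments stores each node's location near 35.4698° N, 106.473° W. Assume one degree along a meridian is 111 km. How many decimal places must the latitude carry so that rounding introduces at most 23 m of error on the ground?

One degree of latitude covers 111000 m.
With N decimal places the half-ulp bound is 0.5·10⁻ᴺ°, or 0.5·10⁻ᴺ × 111000 m on the ground.
Need 0.5 × 111000 × 10⁻ᴺ ≤ 23 → 10⁻ᴺ ≤ 4.144e-04, so N ≥ 3.38.
N = 3 would give 55.5 m (too coarse); N = 4 gives 5.55 m ≤ 23 m.

4 decimal places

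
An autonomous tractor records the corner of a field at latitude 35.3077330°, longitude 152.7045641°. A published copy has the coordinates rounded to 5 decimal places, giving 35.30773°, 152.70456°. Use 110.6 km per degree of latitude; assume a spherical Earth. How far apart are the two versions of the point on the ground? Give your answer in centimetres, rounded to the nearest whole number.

50 centimetres

Δlat = 35.3077330 − 35.30773 = +0.0000030°; Δlon = 152.7045641 − 152.70456 = +0.0000041°.
N–S: 0.0000030° × 110600 m/° = 0.3318 m.
East–west at this latitude: 0.0000041° × 110600 × cos 35.3077° ≈ 0.0000041 × 90256.2 = 0.37005 m.
Distance: √(0.3318² + 0.37005²) ≈ 0.49702 m.
That is 0.49702 m = 49.702 cm.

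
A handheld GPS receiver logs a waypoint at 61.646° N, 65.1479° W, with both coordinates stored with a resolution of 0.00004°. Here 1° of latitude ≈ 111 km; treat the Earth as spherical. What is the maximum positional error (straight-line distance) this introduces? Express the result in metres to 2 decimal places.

With a 0.00004° grid the true value lies within half a step, ±0.00004°/2 = ±2e-05°, of the stored one.
Latitude error → 2e-05 × 111000 = 2.22 m along the meridian.
East–west component at 61.646°: 2e-05° × 111000 × cos 61.646° ≈ 2e-05 × 52715.9 ≈ 1.05432 m.
Worst case both components are at the extreme and orthogonal: √(2.22² + 1.05432²) ≈ 2.45764 m.

2.46 metres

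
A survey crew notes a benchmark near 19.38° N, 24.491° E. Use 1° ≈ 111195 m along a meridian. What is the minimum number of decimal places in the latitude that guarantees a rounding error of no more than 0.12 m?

6 decimal places

One degree of latitude covers 111195 m.
With N decimal places the half-ulp bound is 0.5·10⁻ᴺ°, or 0.5·10⁻ᴺ × 111195 m on the ground.
Setting 55597.5 × 10⁻ᴺ ≤ 0.12 gives 10ᴺ ≥ 4.633e+05, i.e. N ≥ 5.67.
N = 5 would give 0.556 m (too coarse); N = 6 gives 0.0556 m ≤ 0.12 m.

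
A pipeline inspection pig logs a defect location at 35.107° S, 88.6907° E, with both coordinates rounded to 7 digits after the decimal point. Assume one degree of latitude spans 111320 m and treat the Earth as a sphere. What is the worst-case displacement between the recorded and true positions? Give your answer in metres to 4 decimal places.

Rounding to 7 decimal places leaves each coordinate within ±5e-08° of the true value.
N–S: 5e-08° × 111320 m/° = 0.005566 m.
Longitude error → 5e-08 × 111320 × cos 35.107° = 5e-08 × 111320 × 0.8181 ≈ 0.00455343 m.
Combining orthogonally: (0.005566² + 0.00455343²)^½ ≈ 0.00719125 m.

0.0072 metres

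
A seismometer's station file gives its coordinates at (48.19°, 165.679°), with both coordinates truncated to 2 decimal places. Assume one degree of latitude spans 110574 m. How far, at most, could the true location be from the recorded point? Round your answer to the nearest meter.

1329 meters

Truncating at 2 decimal places can drop up to a full unit in the last place, so each coordinate may be off by as much as 0.01°.
N–S: 0.01° × 110574 m/° = 1105.74 m.
E–W at 48.19°: 0.01° × 110574 × cos 48.19° = 0.01 × 110574 × 0.6667 ≈ 737.155 m.
Combining orthogonally: (1105.74² + 737.155²)^½ ≈ 1328.93 m.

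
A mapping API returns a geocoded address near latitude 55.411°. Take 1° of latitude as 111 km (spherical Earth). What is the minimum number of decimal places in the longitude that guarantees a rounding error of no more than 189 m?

At 55.411° one degree of longitude covers 111000 × cos 55.411° ≈ 111000 × 0.5677 ≈ 63013.1 m.
With N decimal places the half-ulp bound is 0.5·10⁻ᴺ°, or 0.5·10⁻ᴺ × 63013.1 m on the ground.
Setting 31506.6 × 10⁻ᴺ ≤ 189 gives 10ᴺ ≥ 166.7, i.e. N ≥ 2.22.
So 3 decimal places suffice (31.5 m); 2 would allow up to 315 m.

3 decimal places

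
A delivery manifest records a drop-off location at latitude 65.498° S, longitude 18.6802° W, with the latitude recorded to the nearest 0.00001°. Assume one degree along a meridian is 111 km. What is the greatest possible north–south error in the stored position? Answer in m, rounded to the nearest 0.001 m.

0.555 m

Rounding to 5 decimal places leaves the latitude within ±5e-06° of the true value.
So the N–S error is at most 5e-06 × 111000 = 0.555 m.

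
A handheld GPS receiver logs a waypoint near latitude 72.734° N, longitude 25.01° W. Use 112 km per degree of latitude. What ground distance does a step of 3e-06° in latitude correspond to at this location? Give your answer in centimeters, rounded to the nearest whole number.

Along a meridian 3e-06° is 3e-06 × 112000 = 0.336 m.
That is 0.336 m = 33.6 cm.

34 centimeters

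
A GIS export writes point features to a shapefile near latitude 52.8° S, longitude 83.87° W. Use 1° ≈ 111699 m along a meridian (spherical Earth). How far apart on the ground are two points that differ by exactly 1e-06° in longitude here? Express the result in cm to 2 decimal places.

6.75 cm

1e-06° of longitude at 52.8° is 1e-06 × 111699 × cos 52.8° ≈ 1e-06 × 67533.1 = 0.0675331 m.
That is 0.0675331 m = 6.7533 cm.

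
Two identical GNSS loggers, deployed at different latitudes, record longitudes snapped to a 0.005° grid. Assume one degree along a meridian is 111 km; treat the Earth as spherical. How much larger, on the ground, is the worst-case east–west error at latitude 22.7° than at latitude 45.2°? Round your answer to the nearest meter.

60 meters

With a 0.005° grid the true value lies within half a step, ±0.005°/2 = ±0.0025°, of the stored one.
Error at 22.7° = 0.0025° × 111000 × cos 22.7° ≈ 277.5 × 0.9225 = 256 m.
At 45.2°: 0.0025° × 111000 × cos 45.2° = 0.0025 × 111000 × 0.7046 ≈ 195.54 m.
Difference: 256 − 195.54 = 60.468 m.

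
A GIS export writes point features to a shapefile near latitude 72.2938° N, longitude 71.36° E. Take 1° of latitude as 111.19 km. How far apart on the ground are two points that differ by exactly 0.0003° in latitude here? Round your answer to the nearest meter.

0.0003° × 111190 m/° = 33.357 m.

33 meters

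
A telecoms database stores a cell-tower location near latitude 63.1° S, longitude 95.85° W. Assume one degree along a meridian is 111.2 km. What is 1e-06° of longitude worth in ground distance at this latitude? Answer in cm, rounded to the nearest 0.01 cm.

5.03 cm

At 63.1° a degree of longitude is 111200 × cos 63.1° ≈ 50310.7 m, so 1e-06° corresponds to 0.0503107 m.
That is 0.0503107 m = 5.0311 cm.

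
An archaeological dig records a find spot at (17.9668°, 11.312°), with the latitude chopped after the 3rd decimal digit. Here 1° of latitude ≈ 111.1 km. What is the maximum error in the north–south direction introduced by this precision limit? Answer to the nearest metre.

111 metres

Truncating at 3 decimal places can drop up to a full unit in the last place, so the latitude may be off by as much as 0.001°.
So the N–S error is at most 0.001 × 111100 = 111.1 m.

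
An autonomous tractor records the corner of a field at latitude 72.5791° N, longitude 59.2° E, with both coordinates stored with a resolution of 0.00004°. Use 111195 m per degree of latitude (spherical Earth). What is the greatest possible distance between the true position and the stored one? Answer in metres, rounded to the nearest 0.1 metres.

2.3 metres

With a 0.00004° grid the true value lies within half a step, ±0.00004°/2 = ±2e-05°, of the stored one.
Latitude error → 2e-05 × 111195 = 2.2239 m along the meridian.
E–W at 72.5791°: 2e-05° × 111195 × cos 72.5791° = 2e-05 × 111195 × 0.2994 ≈ 0.665811 m.
Worst case both components are at the extreme and orthogonal: √(2.2239² + 0.665811²) ≈ 2.32143 m.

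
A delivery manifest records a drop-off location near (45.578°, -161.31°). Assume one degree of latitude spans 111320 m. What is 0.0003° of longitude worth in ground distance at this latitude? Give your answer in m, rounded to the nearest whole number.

23 m

0.0003° of longitude at 45.578° is 0.0003 × 111320 × cos 45.578° ≈ 0.0003 × 77917.1 = 23.3751 m.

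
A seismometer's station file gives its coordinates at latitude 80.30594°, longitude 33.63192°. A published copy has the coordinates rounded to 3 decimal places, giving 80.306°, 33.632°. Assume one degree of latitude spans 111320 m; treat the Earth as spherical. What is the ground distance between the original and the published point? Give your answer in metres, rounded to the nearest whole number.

7 metres

The latitude changed by -0.00006° and the longitude by -0.00008°.
N–S: -0.00006° × 111320 m/° = -6.6792 m.
E–W at 80.306°: -0.00008° × 111320 × cos 80.306° = -0.00008 × 111320 × 0.1684 ≈ -1.49958 m.
Hypotenuse of the two orthogonal shifts: √(6.6792² + 1.49958²) = 6.84547 m.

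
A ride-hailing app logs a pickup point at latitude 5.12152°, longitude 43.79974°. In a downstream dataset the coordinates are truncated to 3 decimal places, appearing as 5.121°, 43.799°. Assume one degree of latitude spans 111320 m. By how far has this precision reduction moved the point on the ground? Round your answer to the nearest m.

100 m

Δlat = 5.12152 − 5.121 = +0.00052°; Δlon = 43.79974 − 43.799 = +0.00074°.
North–south shift: 0.00052 × 111320 = 57.8864 m.
East–west at this latitude: 0.00074° × 111320 × cos 5.121° ≈ 0.00074 × 110876 = 82.048 m.
Hypotenuse of the two orthogonal shifts: √(57.8864² + 82.048²) = 100.413 m.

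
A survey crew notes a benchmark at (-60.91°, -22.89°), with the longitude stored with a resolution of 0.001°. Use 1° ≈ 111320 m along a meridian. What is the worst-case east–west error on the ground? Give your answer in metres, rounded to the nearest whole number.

With a 0.001° grid the true value lies within half a step, ±0.001°/2 = ±0.0005°, of the stored one.
Parallels shrink by cos φ, so at 60.91° a degree of longitude is 111320 × 0.4862 ≈ 54121.9 m.
Maximum E–W displacement: 0.0005 × 54121.9 = 27.0609 m.

27 metres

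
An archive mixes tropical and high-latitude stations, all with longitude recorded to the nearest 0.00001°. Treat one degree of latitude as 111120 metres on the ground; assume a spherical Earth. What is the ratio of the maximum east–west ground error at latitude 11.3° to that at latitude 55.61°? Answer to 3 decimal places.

Rounding to 5 decimal places leaves the longitude within ±5e-06° of the true value.
At 11.3°: 5e-06° × 111120 × cos 11.3° = 5e-06 × 111120 × 0.9806 ≈ 0.54483 m.
At 55.61°: 5e-06° × 111120 × cos 55.61° = 5e-06 × 111120 × 0.5648 ≈ 0.31382 m.
The ratio reduces to cos 11.3° / cos 55.61° = 0.9806/0.5648 ≈ 1.7361.

1.736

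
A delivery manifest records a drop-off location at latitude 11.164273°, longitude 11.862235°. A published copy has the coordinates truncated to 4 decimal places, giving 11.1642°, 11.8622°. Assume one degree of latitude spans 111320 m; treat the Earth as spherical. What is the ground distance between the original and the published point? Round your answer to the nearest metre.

Δlat = 11.164273 − 11.1642 = +0.000073°; Δlon = 11.862235 − 11.8622 = +0.000035°.
N–S: 0.000073° × 111320 m/° = 8.12636 m.
E–W at 11.1642°: 0.000035° × 111320 × cos 11.1642° = 0.000035 × 111320 × 0.9811 ≈ 3.82247 m.
Combined displacement = (8.12636² + 3.82247²)^½ ≈ 8.98048 m.

9 metres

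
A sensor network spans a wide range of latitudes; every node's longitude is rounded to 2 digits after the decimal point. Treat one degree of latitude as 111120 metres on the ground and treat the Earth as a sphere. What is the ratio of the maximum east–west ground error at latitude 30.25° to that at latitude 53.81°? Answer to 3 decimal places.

Rounding to 2 decimal places leaves the longitude within ±0.005° of the true value.
Error at 30.25° = 0.005° × 111120 × cos 30.25° ≈ 555.6 × 0.8638 = 479.95 m.
At 53.81°: 0.005° × 111120 × cos 53.81° = 0.005 × 111120 × 0.5905 ≈ 328.06 m.
The ratio reduces to cos 30.25° / cos 53.81° = 0.8638/0.5905 ≈ 1.4630.

1.463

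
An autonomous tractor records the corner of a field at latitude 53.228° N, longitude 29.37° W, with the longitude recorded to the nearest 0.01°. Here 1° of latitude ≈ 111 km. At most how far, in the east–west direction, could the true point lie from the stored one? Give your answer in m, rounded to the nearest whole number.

Rounding to 2 decimal places leaves the longitude within ±0.005° of the true value.
At latitude 53.228° a degree of longitude spans 111000 m × cos 53.228° = 111000 × 0.5986 ≈ 66448.2 m.
East–west error: 0.005° × 66448.2 m/° ≈ 332.241 m.

332 m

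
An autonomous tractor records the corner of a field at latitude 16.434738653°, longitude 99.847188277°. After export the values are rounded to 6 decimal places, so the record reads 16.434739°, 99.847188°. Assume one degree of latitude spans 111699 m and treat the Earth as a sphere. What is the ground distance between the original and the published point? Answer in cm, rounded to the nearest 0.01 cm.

4.88 cm

Δlat = 16.434738653 − 16.434739 = -0.000000347°; Δlon = 99.847188277 − 99.847188 = +0.000000277°.
N–S: -0.000000347° × 111699 m/° = -0.0387596 m.
E–W at 16.4347°: 0.000000277° × 111699 × cos 16.4347° = 0.000000277 × 111699 × 0.9591 ≈ 0.0296765 m.
Hypotenuse of the two orthogonal shifts: √(0.0387596² + 0.0296765²) = 0.0488159 m.
That is 0.0488159 m = 4.8816 cm.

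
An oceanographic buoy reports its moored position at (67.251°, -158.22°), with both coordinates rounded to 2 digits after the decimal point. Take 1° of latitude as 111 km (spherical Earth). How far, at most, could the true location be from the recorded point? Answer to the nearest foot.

1952 feet

Rounding to 2 decimal places leaves each coordinate within ±0.005° of the true value.
North–south component: 0.005° × 111000 = 555 m.
East–west component at 67.251°: 0.005° × 111000 × cos 67.251° ≈ 0.005 × 42923.1 ≈ 214.616 m.
Worst case both components are at the extreme and orthogonal: √(555² + 214.616²) ≈ 595.05 m.
In feet: 595.05 m ÷ 0.3048 ≈ 1952.3 ft.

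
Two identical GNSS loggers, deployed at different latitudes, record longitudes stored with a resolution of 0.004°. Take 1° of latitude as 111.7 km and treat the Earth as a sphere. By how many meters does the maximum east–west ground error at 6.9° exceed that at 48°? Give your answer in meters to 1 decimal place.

72.3 meters

With a 0.004° grid the true value lies within half a step, ±0.004°/2 = ±0.002°, of the stored one.
Error at 6.9° = 0.002° × 111700 × cos 6.9° ≈ 223.4 × 0.9928 = 221.78 m.
Error at 48° = 0.002° × 111700 × cos 48° ≈ 223.4 × 0.6691 = 149.48 m.
So the lower-latitude error exceeds the higher by 221.78 − 149.48 = 72.298 m.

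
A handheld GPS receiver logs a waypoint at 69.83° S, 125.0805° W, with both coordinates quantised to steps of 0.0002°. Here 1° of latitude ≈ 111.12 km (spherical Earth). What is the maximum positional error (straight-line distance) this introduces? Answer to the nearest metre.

12 metres

With a 0.0002° grid the true value lies within half a step, ±0.0002°/2 = ±0.0001°, of the stored one.
N–S: 0.0001° × 111120 m/° = 11.112 m.
E–W at 69.83°: 0.0001° × 111120 × cos 69.83° = 0.0001 × 111120 × 0.3448 ≈ 3.83149 m.
The two errors are perpendicular, so the maximum displacement is √(11.112² + 3.83149²) ≈ 11.754 m.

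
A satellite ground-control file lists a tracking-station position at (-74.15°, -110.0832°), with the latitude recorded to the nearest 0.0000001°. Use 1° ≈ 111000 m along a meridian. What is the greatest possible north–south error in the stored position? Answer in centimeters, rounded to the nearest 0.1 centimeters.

Rounding to 7 decimal places leaves the latitude within ±5e-08° of the true value.
Along the meridian that is 5e-08° × 111000 m/° = 0.00555 m.
That is 0.00555 m = 0.555 cm.

0.6 centimeters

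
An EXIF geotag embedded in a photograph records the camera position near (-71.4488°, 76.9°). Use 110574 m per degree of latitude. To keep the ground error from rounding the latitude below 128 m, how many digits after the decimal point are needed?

3

One degree of latitude covers 110574 m.
Rounding to N decimal places gives at most 0.5 × 10⁻ᴺ degrees of error, i.e. 0.5 × 10⁻ᴺ × 110574 m.
Setting 55287 × 10⁻ᴺ ≤ 128 gives 10ᴺ ≥ 431.9, i.e. N ≥ 2.64.
N = 2 would give 553 m (too coarse); N = 3 gives 55.3 m ≤ 128 m.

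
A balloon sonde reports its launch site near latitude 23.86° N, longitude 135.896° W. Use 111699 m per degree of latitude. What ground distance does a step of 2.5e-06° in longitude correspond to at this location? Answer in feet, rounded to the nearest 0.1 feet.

At 23.86° a degree of longitude is 111699 × cos 23.86° ≈ 102153 m, so 2.5e-06° corresponds to 0.255382 m.
In feet: 0.255382 m ÷ 0.3048 ≈ 0.83787 ft.

0.8 feet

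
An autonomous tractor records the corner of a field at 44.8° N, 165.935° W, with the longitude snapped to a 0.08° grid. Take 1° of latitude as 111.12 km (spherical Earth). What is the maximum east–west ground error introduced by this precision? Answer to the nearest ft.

10347 ft

With a 0.08° grid the true value lies within half a step, ±0.08°/2 = ±0.04°, of the stored one.
At latitude 44.8° a degree of longitude spans 111120 m × cos 44.8° = 111120 × 0.7096 ≈ 78847.5 m.
East–west error: 0.04° × 78847.5 m/° ≈ 3153.9 m.
Converting: 3153.9 m × 3.2808 ft/m ≈ 10347 ft.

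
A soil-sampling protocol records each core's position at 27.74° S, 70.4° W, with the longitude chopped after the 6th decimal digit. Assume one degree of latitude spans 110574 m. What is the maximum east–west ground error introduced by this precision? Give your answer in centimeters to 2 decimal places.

9.79 centimeters

Truncating at 6 decimal places can drop up to a full unit in the last place, so the longitude may be off by as much as 1e-06°.
Parallels shrink by cos φ, so at 27.74° a degree of longitude is 110574 × 0.8851 ≈ 97865.6 m.
Maximum E–W displacement: 1e-06 × 97865.6 = 0.0978656 m.
That is 0.0978656 m = 9.7866 cm.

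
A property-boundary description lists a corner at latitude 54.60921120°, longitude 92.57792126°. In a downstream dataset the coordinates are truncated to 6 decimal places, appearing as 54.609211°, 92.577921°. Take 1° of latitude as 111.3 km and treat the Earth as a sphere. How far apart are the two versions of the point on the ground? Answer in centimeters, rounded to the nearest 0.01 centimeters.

2.79 centimeters

The latitude changed by +0.00000020° and the longitude by +0.00000026°.
North–south shift: 0.00000020 × 111300 = 0.02226 m.
East–west at this latitude: 0.00000026° × 111300 × cos 54.6092° ≈ 0.00000026 × 64459.4 = 0.0167594 m.
Distance: √(0.02226² + 0.0167594²) ≈ 0.0278637 m.
That is 0.0278637 m = 2.7864 cm.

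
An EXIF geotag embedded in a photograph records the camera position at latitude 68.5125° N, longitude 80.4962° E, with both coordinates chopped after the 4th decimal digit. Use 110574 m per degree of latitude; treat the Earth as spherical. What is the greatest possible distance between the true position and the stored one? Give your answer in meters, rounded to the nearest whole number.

Truncating at 4 decimal places can drop up to a full unit in the last place, so each coordinate may be off by as much as 0.0001°.
Latitude error → 0.0001 × 110574 = 11.0574 m along the meridian.
East–west component at 68.5125°: 0.0001° × 110574 × cos 68.5125° ≈ 0.0001 × 40503.1 ≈ 4.05031 m.
The two errors are perpendicular, so the maximum displacement is √(11.0574² + 4.05031²) ≈ 11.7759 m.

12 meters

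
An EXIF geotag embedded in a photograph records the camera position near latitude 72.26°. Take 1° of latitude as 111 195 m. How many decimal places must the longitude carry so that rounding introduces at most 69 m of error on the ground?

At 72.26° one degree of longitude covers 111195 × cos 72.26° ≈ 111195 × 0.3047 ≈ 33880.9 m.
Rounding to N decimal places gives at most 0.5 × 10⁻ᴺ degrees of error, i.e. 0.5 × 10⁻ᴺ × 33880.9 m.
Need 0.5 × 33880.9 × 10⁻ᴺ ≤ 69 → 10⁻ᴺ ≤ 4.073e-03, so N ≥ 2.39.
At 2 places the error can reach 169 m, but 3 places keeps it to 16.9 m.

3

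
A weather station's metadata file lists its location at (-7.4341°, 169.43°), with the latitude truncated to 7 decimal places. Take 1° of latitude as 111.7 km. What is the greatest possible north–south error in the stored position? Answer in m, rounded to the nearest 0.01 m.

Truncating at 7 decimal places can drop up to a full unit in the last place, so the latitude may be off by as much as 1e-07°.
Along the meridian that is 1e-07° × 111700 m/° = 0.01117 m.

0.01 m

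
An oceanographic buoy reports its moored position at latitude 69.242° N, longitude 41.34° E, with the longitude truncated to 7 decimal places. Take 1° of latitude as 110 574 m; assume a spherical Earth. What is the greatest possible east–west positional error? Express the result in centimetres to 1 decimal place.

0.4 centimetres

Truncating at 7 decimal places can drop up to a full unit in the last place, so the longitude may be off by as much as 1e-07°.
Parallels shrink by cos φ, so at 69.242° a degree of longitude is 110574 × 0.3544 ≈ 39189.8 m.
East–west error: 1e-07° × 39189.8 m/° ≈ 0.00391898 m.
That is 0.00391898 m = 0.3919 cm.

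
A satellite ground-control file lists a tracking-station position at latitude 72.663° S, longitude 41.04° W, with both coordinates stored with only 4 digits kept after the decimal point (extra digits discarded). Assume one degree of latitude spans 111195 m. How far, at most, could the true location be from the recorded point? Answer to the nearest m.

12 m

Truncating at 4 decimal places can drop up to a full unit in the last place, so each coordinate may be off by as much as 0.0001°.
Latitude error → 0.0001 × 111195 = 11.1195 m along the meridian.
Longitude error → 0.0001 × 111195 × cos 72.663° = 0.0001 × 111195 × 0.2980 ≈ 3.31352 m.
Combining orthogonally: (11.1195² + 3.31352²)^½ ≈ 11.6027 m.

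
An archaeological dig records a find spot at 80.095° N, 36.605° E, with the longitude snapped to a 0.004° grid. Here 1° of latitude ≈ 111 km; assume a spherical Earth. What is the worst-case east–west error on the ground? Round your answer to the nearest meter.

38 meters

With a 0.004° grid the true value lies within half a step, ±0.004°/2 = ±0.002°, of the stored one.
One degree of longitude at 80.095° is 111000 × cos 80.095° ≈ 111000 × 0.1720 = 19093.7 m.
So at most 0.002° × 19093.7 ≈ 38.1873 m east–west.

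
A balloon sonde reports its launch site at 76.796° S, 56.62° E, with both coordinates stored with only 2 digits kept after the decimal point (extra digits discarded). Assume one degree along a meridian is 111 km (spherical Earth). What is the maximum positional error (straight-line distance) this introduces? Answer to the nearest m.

1139 m

Truncating at 2 decimal places can drop up to a full unit in the last place, so each coordinate may be off by as much as 0.01°.
N–S: 0.01° × 111000 m/° = 1110 m.
Longitude error → 0.01 × 111000 × cos 76.796° = 0.01 × 111000 × 0.2284 ≈ 253.545 m.
The two errors are perpendicular, so the maximum displacement is √(1110² + 253.545²) ≈ 1138.59 m.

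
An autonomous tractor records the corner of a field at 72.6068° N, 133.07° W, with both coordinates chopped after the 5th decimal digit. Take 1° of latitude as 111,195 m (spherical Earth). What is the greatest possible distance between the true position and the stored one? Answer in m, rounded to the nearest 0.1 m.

Truncating at 5 decimal places can drop up to a full unit in the last place, so each coordinate may be off by as much as 1e-05°.
North–south component: 1e-05° × 111195 = 1.11195 m.
East–west component at 72.6068°: 1e-05° × 111195 × cos 72.6068° ≈ 1e-05 × 33239.2 ≈ 0.332392 m.
Worst case both components are at the extreme and orthogonal: √(1.11195² + 0.332392²) ≈ 1.16057 m.

1.2 m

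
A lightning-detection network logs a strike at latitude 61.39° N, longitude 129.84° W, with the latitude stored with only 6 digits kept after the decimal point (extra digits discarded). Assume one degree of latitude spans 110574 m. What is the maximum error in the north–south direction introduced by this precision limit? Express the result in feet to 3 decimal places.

0.363 feet

Truncating at 6 decimal places can drop up to a full unit in the last place, so the latitude may be off by as much as 1e-06°.
So the N–S error is at most 1e-06 × 110574 = 0.110574 m.
In feet: 0.110574 m ÷ 0.3048 ≈ 0.36278 ft.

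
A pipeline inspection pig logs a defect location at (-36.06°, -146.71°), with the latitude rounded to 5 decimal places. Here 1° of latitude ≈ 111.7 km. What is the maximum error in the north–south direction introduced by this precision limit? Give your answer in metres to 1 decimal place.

Rounding to 5 decimal places leaves the latitude within ±5e-06° of the true value.
Along the meridian that is 5e-06° × 111700 m/° = 0.5585 m.

0.6 metres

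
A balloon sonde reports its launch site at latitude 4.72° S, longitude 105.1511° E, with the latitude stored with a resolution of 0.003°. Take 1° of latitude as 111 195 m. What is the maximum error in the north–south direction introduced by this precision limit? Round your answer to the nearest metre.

With a 0.003° grid the true value lies within half a step, ±0.003°/2 = ±0.0015°, of the stored one.
Along the meridian that is 0.0015° × 111195 m/° = 166.792 m.

167 metres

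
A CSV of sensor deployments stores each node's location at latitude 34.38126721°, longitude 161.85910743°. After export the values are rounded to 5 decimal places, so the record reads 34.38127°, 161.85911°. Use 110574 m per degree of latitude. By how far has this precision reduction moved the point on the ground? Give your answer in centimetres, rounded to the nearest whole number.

The latitude changed by -0.00000279° and the longitude by -0.00000257°.
N–S: -0.00000279° × 110574 m/° = -0.308501 m.
East–west at this latitude: -0.00000257° × 110574 × cos 34.3813° ≈ -0.00000257 × 91256.5 = -0.234529 m.
Hypotenuse of the two orthogonal shifts: √(0.308501² + 0.234529²) = 0.387527 m.
That is 0.387527 m = 38.753 cm.

39 centimetres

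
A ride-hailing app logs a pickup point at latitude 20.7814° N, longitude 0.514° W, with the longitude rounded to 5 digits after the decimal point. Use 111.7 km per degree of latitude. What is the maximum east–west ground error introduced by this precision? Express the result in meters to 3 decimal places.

Rounding to 5 decimal places leaves the longitude within ±5e-06° of the true value.
At latitude 20.7814° a degree of longitude spans 111700 m × cos 20.7814° = 111700 × 0.9349 ≈ 104433 m.
Maximum E–W displacement: 5e-06 × 104433 = 0.522164 m.

0.522 meters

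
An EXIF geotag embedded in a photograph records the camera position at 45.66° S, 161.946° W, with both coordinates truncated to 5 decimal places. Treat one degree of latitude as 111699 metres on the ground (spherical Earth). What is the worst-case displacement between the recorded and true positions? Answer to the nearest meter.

Truncating at 5 decimal places can drop up to a full unit in the last place, so each coordinate may be off by as much as 1e-05°.
North–south component: 1e-05° × 111699 = 1.11699 m.
E–W at 45.66°: 1e-05° × 111699 × cos 45.66° = 1e-05 × 111699 × 0.6989 ≈ 0.780681 m.
The two errors are perpendicular, so the maximum displacement is √(1.11699² + 0.780681²) ≈ 1.36277 m.

1 meters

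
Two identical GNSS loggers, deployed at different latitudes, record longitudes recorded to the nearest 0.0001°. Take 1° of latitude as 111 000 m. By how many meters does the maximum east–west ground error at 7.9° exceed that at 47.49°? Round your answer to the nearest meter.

2 meters

Rounding to 4 decimal places leaves the longitude within ±5e-05° of the true value.
Error at 7.9° = 5e-05° × 111000 × cos 7.9° ≈ 5.55 × 0.9905 = 5.4973 m.
At 47.49°: 5e-05° × 111000 × cos 47.49° = 5e-05 × 111000 × 0.6757 ≈ 3.7502 m.
Difference: 5.4973 − 3.7502 = 1.7471 m.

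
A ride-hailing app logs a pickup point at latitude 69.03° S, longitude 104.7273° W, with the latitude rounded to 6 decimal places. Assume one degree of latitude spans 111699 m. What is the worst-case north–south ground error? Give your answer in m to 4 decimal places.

0.0558 m

Rounding to 6 decimal places leaves the latitude within ±5e-07° of the true value.
So the N–S error is at most 5e-07 × 111699 = 0.0558495 m.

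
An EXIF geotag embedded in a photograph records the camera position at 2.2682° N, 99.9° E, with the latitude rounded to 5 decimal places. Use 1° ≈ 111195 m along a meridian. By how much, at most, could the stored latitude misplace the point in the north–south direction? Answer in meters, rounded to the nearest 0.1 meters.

Rounding to 5 decimal places leaves the latitude within ±5e-06° of the true value.
So the N–S error is at most 5e-06 × 111195 = 0.555975 m.

0.6 meters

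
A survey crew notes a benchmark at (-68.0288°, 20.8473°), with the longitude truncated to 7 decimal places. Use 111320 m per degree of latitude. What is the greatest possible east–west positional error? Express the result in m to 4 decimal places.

Truncating at 7 decimal places can drop up to a full unit in the last place, so the longitude may be off by as much as 1e-07°.
Parallels shrink by cos φ, so at 68.0288° a degree of longitude is 111320 × 0.3741 ≈ 41649.3 m.
Maximum E–W displacement: 1e-07 × 41649.3 = 0.00416493 m.

0.0042 m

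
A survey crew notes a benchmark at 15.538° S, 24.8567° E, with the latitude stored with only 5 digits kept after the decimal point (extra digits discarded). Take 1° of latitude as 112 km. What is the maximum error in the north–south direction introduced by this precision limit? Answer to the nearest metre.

1 metres

Truncating at 5 decimal places can drop up to a full unit in the last place, so the latitude may be off by as much as 1e-05°.
So the N–S error is at most 1e-05 × 112000 = 1.12 m.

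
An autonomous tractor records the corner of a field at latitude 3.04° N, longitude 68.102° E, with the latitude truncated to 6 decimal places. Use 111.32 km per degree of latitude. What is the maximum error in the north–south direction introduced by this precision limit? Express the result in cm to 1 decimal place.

Truncating at 6 decimal places can drop up to a full unit in the last place, so the latitude may be off by as much as 1e-06°.
So the N–S error is at most 1e-06 × 111320 = 0.11132 m.
That is 0.11132 m = 11.132 cm.

11.1 cm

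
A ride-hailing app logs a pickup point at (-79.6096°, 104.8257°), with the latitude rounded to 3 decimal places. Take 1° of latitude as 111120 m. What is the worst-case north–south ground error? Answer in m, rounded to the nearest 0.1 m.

Rounding to 3 decimal places leaves the latitude within ±0.0005° of the true value.
Along the meridian that is 0.0005° × 111120 m/° = 55.56 m.

55.6 m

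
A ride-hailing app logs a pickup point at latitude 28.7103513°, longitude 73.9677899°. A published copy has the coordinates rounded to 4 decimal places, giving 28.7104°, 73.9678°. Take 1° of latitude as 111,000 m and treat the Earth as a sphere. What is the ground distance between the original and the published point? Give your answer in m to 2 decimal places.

The latitude changed by -0.0000487° and the longitude by -0.0000101°.
North–south shift: -0.0000487 × 111000 = -5.4057 m.
E–W at 28.7104°: -0.0000101° × 111000 × cos 28.7104° = -0.0000101 × 111000 × 0.8771 ≈ -0.983271 m.
Combined displacement = (5.4057² + 0.983271²)^½ ≈ 5.4944 m.

5.49 m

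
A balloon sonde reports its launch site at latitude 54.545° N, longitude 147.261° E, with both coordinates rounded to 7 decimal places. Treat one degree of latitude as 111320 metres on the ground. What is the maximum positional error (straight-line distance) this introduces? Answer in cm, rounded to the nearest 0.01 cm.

Rounding to 7 decimal places leaves each coordinate within ±5e-08° of the true value.
N–S: 5e-08° × 111320 m/° = 0.005566 m.
East–west component at 54.545°: 5e-08° × 111320 × cos 54.545° ≈ 5e-08 × 64572.7 ≈ 0.00322863 m.
Worst case both components are at the extreme and orthogonal: √(0.005566² + 0.00322863²) ≈ 0.00643463 m.
That is 0.00643463 m = 0.64346 cm.

0.64 cm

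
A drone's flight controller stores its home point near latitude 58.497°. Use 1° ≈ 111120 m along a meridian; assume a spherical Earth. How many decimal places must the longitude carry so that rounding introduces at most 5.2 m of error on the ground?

4

At 58.497° one degree of longitude covers 111120 × cos 58.497° ≈ 111120 × 0.5225 ≈ 58065 m.
Rounding to N decimal places gives at most 0.5 × 10⁻ᴺ degrees of error, i.e. 0.5 × 10⁻ᴺ × 58065 m.
Setting 29032.5 × 10⁻ᴺ ≤ 5.2 gives 10ᴺ ≥ 5583, i.e. N ≥ 3.75.
N = 3 would give 29 m (too coarse); N = 4 gives 2.9 m ≤ 5.2 m.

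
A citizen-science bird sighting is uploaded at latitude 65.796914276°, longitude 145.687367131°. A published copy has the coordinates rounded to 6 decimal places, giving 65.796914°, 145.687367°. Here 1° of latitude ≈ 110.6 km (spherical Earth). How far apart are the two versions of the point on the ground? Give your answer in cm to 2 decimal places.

3.11 cm

Δlat = 65.796914276 − 65.796914 = +0.000000276°; Δlon = 145.687367131 − 145.687367 = +0.000000131°.
N–S: 0.000000276° × 110600 m/° = 0.0305256 m.
East–west at this latitude: 0.000000131° × 110600 × cos 65.7969° ≈ 0.000000131 × 45342.9 = 0.00593992 m.
Combined displacement = (0.0305256² + 0.00593992²)^½ ≈ 0.0310981 m.
That is 0.0310981 m = 3.1098 cm.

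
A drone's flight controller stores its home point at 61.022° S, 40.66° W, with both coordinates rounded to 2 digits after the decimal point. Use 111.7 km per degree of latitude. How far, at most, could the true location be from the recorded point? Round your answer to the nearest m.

Rounding to 2 decimal places leaves each coordinate within ±0.005° of the true value.
North–south component: 0.005° × 111700 = 558.5 m.
East–west component at 61.022°: 0.005° × 111700 × cos 61.022° ≈ 0.005 × 54115.7 ≈ 270.579 m.
Worst case both components are at the extreme and orthogonal: √(558.5² + 270.579²) ≈ 620.592 m.

621 m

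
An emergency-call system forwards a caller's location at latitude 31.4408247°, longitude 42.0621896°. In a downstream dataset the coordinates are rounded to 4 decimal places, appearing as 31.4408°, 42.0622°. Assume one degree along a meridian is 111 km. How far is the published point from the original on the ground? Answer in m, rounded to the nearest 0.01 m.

2.91 m

The latitude changed by +0.0000247° and the longitude by -0.0000104°.
N–S: 0.0000247° × 111000 m/° = 2.7417 m.
E–W at 31.4408°: -0.0000104° × 111000 × cos 31.4408° = -0.0000104 × 111000 × 0.8532 ≈ -0.98491 m.
Combined displacement = (2.7417² + 0.98491²)^½ ≈ 2.91324 m.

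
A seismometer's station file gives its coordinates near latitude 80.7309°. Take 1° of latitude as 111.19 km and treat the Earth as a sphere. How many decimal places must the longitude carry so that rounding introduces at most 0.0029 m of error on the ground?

7 decimal places

At 80.7309° one degree of longitude covers 111190 × cos 80.7309° ≈ 111190 × 0.1611 ≈ 17909.5 m.
With N decimal places the half-ulp bound is 0.5·10⁻ᴺ°, or 0.5·10⁻ᴺ × 17909.5 m on the ground.
Setting 8954.77 × 10⁻ᴺ ≤ 0.0029 gives 10ᴺ ≥ 3.088e+06, i.e. N ≥ 6.49.
So 7 decimal places suffice (0.000895 m); 6 would allow up to 0.00895 m.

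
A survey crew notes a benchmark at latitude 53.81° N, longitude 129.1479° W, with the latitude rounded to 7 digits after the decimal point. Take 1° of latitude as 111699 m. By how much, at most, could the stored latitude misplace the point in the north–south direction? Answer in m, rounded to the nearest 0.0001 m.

Rounding to 7 decimal places leaves the latitude within ±5e-08° of the true value.
So the N–S error is at most 5e-08 × 111699 = 0.00558495 m.

0.0056 m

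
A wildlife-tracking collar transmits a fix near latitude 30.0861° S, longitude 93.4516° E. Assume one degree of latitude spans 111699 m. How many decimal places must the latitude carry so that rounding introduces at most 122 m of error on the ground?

3

One degree of latitude covers 111699 m.
With N decimal places the half-ulp bound is 0.5·10⁻ᴺ°, or 0.5·10⁻ᴺ × 111699 m on the ground.
Need 0.5 × 111699 × 10⁻ᴺ ≤ 122 → 10⁻ᴺ ≤ 2.184e-03, so N ≥ 2.66.
At 2 places the error can reach 558 m, but 3 places keeps it to 55.8 m.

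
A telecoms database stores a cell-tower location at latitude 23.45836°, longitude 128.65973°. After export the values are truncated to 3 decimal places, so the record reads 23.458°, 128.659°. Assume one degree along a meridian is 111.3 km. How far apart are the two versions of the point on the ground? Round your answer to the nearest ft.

The latitude changed by +0.00036° and the longitude by +0.00073°.
N–S: 0.00036° × 111300 m/° = 40.068 m.
East–west at this latitude: 0.00073° × 111300 × cos 23.458° ≈ 0.00073 × 102101 = 74.5339 m.
Hypotenuse of the two orthogonal shifts: √(40.068² + 74.5339²) = 84.6212 m.
Converting: 84.6212 m × 3.2808 ft/m ≈ 277.63 ft.

278 ft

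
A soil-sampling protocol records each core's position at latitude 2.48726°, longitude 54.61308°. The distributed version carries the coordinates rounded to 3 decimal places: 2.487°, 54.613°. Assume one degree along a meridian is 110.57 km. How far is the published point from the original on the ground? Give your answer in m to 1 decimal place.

Δlat = 2.48726 − 2.487 = +0.00026°; Δlon = 54.61308 − 54.613 = +0.00008°.
North–south shift: 0.00026 × 110570 = 28.7482 m.
East–west at this latitude: 0.00008° × 110570 × cos 2.487° ≈ 0.00008 × 110466 = 8.83727 m.
Combined displacement = (28.7482² + 8.83727²)^½ ≈ 30.0758 m.

30.1 m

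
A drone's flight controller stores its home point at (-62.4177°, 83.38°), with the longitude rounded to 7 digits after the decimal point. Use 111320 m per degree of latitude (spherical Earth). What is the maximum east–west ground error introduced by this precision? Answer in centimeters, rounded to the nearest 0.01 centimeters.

0.26 centimeters

Rounding to 7 decimal places leaves the longitude within ±5e-08° of the true value.
At latitude 62.4177° a degree of longitude spans 111320 m × cos 62.4177° = 111320 × 0.4630 ≈ 51543.6 m.
So at most 5e-08° × 51543.6 ≈ 0.00257718 m east–west.
That is 0.00257718 m = 0.25772 cm.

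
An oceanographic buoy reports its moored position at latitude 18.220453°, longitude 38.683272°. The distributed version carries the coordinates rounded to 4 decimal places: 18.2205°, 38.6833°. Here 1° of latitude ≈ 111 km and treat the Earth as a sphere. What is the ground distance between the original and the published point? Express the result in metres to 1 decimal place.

The latitude changed by -0.000047° and the longitude by -0.000028°.
North–south shift: -0.000047 × 111000 = -5.217 m.
East–west at this latitude: -0.000028° × 111000 × cos 18.2205° ≈ -0.000028 × 105434 = -2.95217 m.
Distance: √(5.217² + 2.95217²) ≈ 5.99436 m.

6.0 metres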